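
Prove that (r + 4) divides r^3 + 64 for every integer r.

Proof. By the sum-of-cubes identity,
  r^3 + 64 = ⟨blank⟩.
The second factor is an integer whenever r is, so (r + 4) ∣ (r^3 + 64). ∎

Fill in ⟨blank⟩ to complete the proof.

Polynomial division of r^3 + 64 by r + 4 leaves remainder 0 and quotient r^2 - 4r + 16.
Hence r^3 + 64 = (r + 4)(r^2 - 4r + 16).

(r + 4)(r^2 - 4r + 16)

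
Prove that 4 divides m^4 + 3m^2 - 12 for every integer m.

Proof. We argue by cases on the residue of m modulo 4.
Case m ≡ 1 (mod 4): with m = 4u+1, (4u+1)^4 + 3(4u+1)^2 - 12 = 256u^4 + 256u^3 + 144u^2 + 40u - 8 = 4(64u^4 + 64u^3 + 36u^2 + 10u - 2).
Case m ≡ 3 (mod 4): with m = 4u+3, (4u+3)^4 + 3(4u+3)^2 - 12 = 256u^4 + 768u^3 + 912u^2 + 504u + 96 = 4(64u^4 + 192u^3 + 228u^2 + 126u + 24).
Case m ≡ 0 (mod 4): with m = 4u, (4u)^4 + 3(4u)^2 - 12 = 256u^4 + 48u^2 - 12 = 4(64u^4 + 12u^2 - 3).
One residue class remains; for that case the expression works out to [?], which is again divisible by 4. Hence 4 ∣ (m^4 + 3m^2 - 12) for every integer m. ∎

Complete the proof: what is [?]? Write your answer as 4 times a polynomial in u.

Only m ≡ 2 (mod 4) is unaccounted for. Put m = 4u+2:
(4u+2)^4 + 3(4u+2)^2 - 12 expands to 256u^4 + 512u^3 + 432u^2 + 176u + 16,
and factoring out 4 leaves 4(64u^4 + 128u^3 + 108u^2 + 44u + 4).

4(64u^4 + 128u^3 + 108u^2 + 44u + 4)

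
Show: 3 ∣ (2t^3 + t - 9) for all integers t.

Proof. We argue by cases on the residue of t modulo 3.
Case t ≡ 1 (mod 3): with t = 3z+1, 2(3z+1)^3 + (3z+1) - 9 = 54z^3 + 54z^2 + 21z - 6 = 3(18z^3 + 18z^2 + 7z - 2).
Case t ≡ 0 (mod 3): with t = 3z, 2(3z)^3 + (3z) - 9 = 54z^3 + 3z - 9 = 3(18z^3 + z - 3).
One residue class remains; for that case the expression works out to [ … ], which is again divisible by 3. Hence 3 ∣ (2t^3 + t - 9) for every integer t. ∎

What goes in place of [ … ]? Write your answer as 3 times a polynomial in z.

Only t ≡ 2 (mod 3) is unaccounted for. Put t = 3z+2:
2(3z+2)^3 + (3z+2) - 9 expands to 54z^3 + 108z^2 + 75z + 9,
and factoring out 3 leaves 3(18z^3 + 36z^2 + 25z + 3).

3(18z^3 + 36z^2 + 25z + 3)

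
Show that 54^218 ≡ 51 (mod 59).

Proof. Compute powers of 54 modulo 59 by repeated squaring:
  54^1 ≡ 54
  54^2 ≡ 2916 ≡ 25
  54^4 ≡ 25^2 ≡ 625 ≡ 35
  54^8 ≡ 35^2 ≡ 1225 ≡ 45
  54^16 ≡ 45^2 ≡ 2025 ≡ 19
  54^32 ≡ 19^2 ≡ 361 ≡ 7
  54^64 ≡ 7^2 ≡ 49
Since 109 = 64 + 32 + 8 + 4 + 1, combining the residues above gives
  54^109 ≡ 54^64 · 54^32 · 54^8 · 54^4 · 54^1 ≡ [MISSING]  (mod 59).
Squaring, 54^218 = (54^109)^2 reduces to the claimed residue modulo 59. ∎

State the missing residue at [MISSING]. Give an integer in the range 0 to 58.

13

Multiply the listed residues: 49 · 7 · 45 · 35 · 54 = 343 → 15435 → 540225 → 29172150.
Reducing modulo 59: 29172150 = 494443·59 + 13, so 54^109 ≡ 13.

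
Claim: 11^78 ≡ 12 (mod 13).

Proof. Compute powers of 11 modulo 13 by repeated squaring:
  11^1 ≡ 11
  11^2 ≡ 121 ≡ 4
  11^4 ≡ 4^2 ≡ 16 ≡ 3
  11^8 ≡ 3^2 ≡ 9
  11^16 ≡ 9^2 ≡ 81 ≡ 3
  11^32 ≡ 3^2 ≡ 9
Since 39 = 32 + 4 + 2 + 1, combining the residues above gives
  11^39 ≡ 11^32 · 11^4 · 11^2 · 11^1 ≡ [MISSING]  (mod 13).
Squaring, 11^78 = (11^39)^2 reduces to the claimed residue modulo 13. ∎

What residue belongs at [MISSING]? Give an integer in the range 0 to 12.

11^32 · 11^4 · 11^2 · 11^1 ≡ 9 · 3 · 4 · 11 = 1188.
1188 mod 13 = 5, so 11^39 ≡ 5 (mod 13).

5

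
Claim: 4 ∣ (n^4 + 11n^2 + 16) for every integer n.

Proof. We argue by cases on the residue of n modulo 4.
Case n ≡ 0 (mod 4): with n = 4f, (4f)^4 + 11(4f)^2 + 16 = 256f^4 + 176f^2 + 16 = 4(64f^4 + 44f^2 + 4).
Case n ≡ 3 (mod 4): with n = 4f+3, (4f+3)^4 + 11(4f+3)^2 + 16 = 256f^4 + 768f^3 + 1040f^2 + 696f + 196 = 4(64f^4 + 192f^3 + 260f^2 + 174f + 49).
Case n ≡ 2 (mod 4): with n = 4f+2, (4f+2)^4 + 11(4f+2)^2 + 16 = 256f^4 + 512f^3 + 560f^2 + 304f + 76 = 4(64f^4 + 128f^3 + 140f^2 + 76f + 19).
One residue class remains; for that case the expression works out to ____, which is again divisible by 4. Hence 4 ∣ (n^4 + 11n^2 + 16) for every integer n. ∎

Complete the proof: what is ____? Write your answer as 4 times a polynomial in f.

4(64f^4 + 64f^3 + 68f^2 + 26f + 7)

The residues treated are {0, 3, 2}, so the missing case is n ≡ 1 (mod 4); write n = 4f+1.
Then (4f+1)^4 + 11(4f+1)^2 + 16 = 256f^4 + 256f^3 + 272f^2 + 104f + 28 = 4(64f^4 + 64f^3 + 68f^2 + 26f + 7).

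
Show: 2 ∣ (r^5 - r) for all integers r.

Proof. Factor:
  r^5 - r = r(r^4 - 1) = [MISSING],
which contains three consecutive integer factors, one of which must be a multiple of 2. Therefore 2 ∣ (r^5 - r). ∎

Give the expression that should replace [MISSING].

r^4 - 1 = (r^2 - 1)(r^2 + 1), and r^2 - 1 = (r-1)(r+1).
So r(r^4 - 1) = (r - 1)r(r + 1)(r^2 + 1).

(r - 1)r(r + 1)(r^2 + 1)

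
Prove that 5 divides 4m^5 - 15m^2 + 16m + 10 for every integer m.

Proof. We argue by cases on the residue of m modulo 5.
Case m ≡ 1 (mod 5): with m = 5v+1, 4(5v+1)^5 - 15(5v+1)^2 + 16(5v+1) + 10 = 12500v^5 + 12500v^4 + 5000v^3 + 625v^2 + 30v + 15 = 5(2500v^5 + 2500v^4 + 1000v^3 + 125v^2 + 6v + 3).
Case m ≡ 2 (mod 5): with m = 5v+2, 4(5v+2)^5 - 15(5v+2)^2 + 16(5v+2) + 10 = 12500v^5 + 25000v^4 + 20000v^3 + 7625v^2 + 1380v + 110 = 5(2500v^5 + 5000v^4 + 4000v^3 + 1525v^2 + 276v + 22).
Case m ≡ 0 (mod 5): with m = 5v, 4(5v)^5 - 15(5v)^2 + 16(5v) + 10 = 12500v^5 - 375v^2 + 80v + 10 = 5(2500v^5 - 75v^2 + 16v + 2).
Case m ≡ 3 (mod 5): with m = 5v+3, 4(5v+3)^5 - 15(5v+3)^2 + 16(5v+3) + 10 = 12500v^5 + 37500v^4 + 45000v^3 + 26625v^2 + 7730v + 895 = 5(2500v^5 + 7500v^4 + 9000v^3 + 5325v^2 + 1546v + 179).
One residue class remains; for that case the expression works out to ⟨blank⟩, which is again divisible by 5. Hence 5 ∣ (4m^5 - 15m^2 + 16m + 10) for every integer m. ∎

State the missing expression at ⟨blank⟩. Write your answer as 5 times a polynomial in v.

The residues treated are {1, 2, 0, 3}, so the missing case is m ≡ 4 (mod 5); write m = 5v+4.
Then 4(5v+4)^5 - 15(5v+4)^2 + 16(5v+4) + 10 = 12500v^5 + 50000v^4 + 80000v^3 + 63625v^2 + 25080v + 3930 = 5(2500v^5 + 10000v^4 + 16000v^3 + 12725v^2 + 5016v + 786).

5(2500v^5 + 10000v^4 + 16000v^3 + 12725v^2 + 5016v + 786)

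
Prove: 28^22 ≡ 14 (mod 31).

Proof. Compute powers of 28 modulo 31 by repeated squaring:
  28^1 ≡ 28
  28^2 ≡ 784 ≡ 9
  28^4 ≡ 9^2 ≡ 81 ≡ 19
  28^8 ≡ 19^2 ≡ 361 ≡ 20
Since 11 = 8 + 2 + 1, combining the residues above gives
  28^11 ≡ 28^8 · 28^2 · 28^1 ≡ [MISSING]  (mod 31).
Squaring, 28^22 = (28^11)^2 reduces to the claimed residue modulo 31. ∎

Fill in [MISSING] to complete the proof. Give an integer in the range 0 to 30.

28^8 · 28^2 · 28^1 ≡ 20 · 9 · 28 = 5040.
5040 mod 31 = 18, so 28^11 ≡ 18 (mod 31).

18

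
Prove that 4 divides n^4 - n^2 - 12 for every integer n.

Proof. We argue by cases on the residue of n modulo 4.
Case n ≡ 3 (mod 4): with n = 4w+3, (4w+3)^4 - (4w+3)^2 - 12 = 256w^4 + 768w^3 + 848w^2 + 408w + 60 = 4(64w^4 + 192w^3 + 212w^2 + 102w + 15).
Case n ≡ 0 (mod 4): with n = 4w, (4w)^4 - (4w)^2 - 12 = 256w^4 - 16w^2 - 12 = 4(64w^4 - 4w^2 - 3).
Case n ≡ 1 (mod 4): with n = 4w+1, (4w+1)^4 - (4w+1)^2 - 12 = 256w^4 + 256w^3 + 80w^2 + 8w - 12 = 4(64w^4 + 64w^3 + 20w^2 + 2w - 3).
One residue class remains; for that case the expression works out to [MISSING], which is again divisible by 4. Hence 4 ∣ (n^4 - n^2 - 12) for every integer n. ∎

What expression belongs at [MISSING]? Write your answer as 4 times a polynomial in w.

Only n ≡ 2 (mod 4) is unaccounted for. Put n = 4w+2:
(4w+2)^4 - (4w+2)^2 - 12 expands to 256w^4 + 512w^3 + 368w^2 + 112w,
and factoring out 4 leaves 4(64w^4 + 128w^3 + 92w^2 + 28w).

4(64w^4 + 128w^3 + 92w^2 + 28w)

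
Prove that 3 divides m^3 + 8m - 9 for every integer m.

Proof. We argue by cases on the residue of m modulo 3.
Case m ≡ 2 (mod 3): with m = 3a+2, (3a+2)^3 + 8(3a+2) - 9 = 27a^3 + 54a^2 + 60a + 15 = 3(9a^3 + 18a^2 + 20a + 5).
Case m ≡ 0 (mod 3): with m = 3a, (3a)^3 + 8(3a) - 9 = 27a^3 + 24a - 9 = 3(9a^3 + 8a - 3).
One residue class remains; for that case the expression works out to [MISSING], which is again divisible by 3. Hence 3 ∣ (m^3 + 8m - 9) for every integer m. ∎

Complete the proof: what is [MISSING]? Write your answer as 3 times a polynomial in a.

Only m ≡ 1 (mod 3) is unaccounted for. Put m = 3a+1:
(3a+1)^3 + 8(3a+1) - 9 expands to 27a^3 + 27a^2 + 33a,
and factoring out 3 leaves 3(9a^3 + 9a^2 + 11a).

3(9a^3 + 9a^2 + 11a)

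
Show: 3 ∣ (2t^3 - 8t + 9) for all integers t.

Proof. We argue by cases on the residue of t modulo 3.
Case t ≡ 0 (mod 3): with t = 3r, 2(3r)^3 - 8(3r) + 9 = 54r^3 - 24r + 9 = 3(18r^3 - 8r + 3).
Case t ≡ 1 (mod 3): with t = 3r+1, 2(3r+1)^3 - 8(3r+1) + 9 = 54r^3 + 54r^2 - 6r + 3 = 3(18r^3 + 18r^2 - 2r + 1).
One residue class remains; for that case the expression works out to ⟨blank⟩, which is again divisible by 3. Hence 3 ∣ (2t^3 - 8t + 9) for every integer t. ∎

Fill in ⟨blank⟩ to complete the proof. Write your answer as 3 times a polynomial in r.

The residues treated are {0, 1}, so the missing case is t ≡ 2 (mod 3); write t = 3r+2.
Then 2(3r+2)^3 - 8(3r+2) + 9 = 54r^3 + 108r^2 + 48r + 9 = 3(18r^3 + 36r^2 + 16r + 3).

3(18r^3 + 36r^2 + 16r + 3)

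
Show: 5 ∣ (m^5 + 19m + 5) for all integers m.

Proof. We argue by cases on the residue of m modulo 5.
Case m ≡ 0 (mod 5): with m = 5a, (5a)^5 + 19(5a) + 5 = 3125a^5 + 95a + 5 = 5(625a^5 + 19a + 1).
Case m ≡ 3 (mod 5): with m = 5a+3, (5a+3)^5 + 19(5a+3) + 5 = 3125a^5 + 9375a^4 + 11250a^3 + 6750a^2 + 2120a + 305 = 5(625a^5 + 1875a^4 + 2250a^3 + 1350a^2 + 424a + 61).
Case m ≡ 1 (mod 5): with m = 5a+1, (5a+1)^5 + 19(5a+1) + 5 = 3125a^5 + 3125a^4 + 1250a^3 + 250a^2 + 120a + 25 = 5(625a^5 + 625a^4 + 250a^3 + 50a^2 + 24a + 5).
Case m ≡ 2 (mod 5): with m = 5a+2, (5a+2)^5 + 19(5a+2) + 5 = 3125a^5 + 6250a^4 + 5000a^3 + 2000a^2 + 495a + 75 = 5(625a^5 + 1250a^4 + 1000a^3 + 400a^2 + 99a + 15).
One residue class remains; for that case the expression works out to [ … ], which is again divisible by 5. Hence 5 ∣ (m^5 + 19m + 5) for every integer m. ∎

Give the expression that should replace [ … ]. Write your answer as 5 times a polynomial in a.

5(625a^5 + 2500a^4 + 4000a^3 + 3200a^2 + 1299a + 221)

Only m ≡ 4 (mod 5) is unaccounted for. Put m = 5a+4:
(5a+4)^5 + 19(5a+4) + 5 expands to 3125a^5 + 12500a^4 + 20000a^3 + 16000a^2 + 6495a + 1105,
and factoring out 5 leaves 5(625a^5 + 2500a^4 + 4000a^3 + 3200a^2 + 1299a + 221).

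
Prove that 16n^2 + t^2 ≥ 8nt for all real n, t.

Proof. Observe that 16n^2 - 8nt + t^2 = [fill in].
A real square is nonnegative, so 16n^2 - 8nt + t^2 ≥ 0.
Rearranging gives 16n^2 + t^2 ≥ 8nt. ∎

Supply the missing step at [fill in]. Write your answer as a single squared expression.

(4n - t)^2

16n^2 - 8nt + t^2 is a perfect-square trinomial: the outer terms are (4n)^2 and (t)^2, and the cross term is -2·4n·t.
So 16n^2 - 8nt + t^2 = (4n - t)^2 ≥ 0.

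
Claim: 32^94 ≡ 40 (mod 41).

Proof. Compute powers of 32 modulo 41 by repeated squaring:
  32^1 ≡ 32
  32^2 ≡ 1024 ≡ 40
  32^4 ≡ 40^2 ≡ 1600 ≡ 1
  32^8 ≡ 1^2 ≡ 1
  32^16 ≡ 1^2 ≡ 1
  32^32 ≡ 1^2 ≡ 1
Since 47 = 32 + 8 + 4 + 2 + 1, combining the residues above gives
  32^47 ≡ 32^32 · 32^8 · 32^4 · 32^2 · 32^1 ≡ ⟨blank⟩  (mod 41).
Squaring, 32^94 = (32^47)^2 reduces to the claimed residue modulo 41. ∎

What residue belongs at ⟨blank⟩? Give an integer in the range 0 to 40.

Multiply the listed residues: 1 · 1 · 1 · 40 · 32 = 1 → 1 → 40 → 1280.
Reducing modulo 41: 1280 = 31·41 + 9, so 32^47 ≡ 9.

9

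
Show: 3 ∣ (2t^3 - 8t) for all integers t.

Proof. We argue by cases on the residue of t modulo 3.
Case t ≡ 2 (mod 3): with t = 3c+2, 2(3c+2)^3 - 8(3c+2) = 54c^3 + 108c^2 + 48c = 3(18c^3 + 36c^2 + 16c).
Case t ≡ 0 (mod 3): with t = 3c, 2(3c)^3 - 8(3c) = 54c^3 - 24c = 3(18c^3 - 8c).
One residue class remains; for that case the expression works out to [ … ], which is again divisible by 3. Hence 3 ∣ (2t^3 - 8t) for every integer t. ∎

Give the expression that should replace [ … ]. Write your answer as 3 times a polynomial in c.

3(18c^3 + 18c^2 - 2c - 2)

Only t ≡ 1 (mod 3) is unaccounted for. Put t = 3c+1:
2(3c+1)^3 - 8(3c+1) expands to 54c^3 + 54c^2 - 6c - 6,
and factoring out 3 leaves 3(18c^3 + 18c^2 - 2c - 2).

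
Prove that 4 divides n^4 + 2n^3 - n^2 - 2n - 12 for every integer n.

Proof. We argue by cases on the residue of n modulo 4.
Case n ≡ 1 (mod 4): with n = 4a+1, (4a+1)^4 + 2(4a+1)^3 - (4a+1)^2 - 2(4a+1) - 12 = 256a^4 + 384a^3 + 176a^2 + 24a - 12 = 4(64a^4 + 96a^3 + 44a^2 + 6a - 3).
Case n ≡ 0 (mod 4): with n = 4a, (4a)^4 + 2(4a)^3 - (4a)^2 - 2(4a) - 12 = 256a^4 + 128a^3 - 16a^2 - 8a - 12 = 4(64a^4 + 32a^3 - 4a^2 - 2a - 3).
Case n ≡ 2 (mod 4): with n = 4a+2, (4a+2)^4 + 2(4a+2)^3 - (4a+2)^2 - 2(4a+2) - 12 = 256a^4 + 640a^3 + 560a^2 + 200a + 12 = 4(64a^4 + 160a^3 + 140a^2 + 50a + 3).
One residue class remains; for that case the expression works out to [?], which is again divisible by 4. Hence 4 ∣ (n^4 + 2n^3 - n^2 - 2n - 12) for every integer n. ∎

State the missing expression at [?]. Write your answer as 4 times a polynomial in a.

4(64a^4 + 224a^3 + 284a^2 + 154a + 27)

Only n ≡ 3 (mod 4) is unaccounted for. Put n = 4a+3:
(4a+3)^4 + 2(4a+3)^3 - (4a+3)^2 - 2(4a+3) - 12 expands to 256a^4 + 896a^3 + 1136a^2 + 616a + 108,
and factoring out 4 leaves 4(64a^4 + 224a^3 + 284a^2 + 154a + 27).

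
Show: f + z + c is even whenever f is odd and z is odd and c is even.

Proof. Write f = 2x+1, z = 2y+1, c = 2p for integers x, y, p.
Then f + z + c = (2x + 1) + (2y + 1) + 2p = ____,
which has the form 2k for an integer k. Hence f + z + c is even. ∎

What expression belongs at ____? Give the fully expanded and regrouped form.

2(p + x + y + 1)

(2x + 1) + (2y + 1) + 2p = 2p + 2x + 2y + 2
= 2(p + x + y + 1).
Since p + x + y + 1 is an integer, the sum is of the form 2k for an integer k.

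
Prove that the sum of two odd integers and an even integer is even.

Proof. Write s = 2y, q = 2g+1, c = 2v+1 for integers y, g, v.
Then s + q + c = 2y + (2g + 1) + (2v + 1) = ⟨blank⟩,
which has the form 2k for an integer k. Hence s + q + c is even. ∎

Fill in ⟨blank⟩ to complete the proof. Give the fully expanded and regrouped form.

2(g + v + y + 1)

Expanding: 2y + (2g + 1) + (2v + 1) = 2g + 2v + 2y + 2.
Every term is even; pulling out the factor of 2 gives 2(g + v + y + 1).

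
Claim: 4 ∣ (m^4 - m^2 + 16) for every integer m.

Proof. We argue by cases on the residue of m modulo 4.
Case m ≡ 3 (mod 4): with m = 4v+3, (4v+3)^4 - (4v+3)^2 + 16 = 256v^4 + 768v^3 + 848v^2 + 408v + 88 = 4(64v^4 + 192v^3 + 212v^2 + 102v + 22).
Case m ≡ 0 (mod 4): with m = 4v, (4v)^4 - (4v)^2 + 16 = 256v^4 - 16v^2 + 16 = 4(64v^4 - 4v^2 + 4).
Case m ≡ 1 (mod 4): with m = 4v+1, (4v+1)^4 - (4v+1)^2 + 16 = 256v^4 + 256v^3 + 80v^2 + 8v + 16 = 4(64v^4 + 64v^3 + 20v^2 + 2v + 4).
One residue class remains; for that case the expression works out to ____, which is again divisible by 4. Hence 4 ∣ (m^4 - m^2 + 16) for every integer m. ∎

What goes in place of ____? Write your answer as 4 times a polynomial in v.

The residues treated are {3, 0, 1}, so the missing case is m ≡ 2 (mod 4); write m = 4v+2.
Then (4v+2)^4 - (4v+2)^2 + 16 = 256v^4 + 512v^3 + 368v^2 + 112v + 28 = 4(64v^4 + 128v^3 + 92v^2 + 28v + 7).

4(64v^4 + 128v^3 + 92v^2 + 28v + 7)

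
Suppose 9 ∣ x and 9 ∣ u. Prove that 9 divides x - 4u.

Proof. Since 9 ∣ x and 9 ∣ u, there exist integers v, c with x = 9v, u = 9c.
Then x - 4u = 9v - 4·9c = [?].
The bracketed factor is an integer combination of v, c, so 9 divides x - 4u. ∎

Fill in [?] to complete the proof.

Pull the common 9 out of every term: 9v - 4·9c = 9(-4c + v).
-4c + v is an integer, which exhibits the divisibility.

9(-4c + v)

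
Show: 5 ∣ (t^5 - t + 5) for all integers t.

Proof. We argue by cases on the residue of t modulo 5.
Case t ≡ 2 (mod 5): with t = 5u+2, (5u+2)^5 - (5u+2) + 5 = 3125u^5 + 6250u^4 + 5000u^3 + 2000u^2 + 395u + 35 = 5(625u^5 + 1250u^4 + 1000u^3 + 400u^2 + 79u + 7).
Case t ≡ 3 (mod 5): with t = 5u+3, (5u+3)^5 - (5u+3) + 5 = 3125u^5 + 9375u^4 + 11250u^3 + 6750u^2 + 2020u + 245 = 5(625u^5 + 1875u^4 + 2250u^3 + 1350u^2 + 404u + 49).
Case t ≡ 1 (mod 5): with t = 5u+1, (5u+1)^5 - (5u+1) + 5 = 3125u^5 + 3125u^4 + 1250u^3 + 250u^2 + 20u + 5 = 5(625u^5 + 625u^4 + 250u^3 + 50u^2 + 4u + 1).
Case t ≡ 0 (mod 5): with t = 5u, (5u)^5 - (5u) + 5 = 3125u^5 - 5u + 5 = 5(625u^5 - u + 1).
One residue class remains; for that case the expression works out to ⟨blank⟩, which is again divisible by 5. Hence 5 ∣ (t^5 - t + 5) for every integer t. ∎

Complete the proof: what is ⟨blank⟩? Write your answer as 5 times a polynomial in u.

5(625u^5 + 2500u^4 + 4000u^3 + 3200u^2 + 1279u + 205)

The residues treated are {2, 3, 1, 0}, so the missing case is t ≡ 4 (mod 5); write t = 5u+4.
Then (5u+4)^5 - (5u+4) + 5 = 3125u^5 + 12500u^4 + 20000u^3 + 16000u^2 + 6395u + 1025 = 5(625u^5 + 2500u^4 + 4000u^3 + 3200u^2 + 1279u + 205).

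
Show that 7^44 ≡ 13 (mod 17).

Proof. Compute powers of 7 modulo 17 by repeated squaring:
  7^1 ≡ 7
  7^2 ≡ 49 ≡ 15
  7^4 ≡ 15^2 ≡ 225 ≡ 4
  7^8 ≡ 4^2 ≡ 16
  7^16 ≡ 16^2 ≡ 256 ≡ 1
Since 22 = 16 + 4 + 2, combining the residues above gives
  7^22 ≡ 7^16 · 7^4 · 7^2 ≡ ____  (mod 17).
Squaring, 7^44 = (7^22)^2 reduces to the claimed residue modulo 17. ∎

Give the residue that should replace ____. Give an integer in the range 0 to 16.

9

7^16 · 7^4 · 7^2 ≡ 1 · 4 · 15 = 60.
60 mod 17 = 9, so 7^22 ≡ 9 (mod 17).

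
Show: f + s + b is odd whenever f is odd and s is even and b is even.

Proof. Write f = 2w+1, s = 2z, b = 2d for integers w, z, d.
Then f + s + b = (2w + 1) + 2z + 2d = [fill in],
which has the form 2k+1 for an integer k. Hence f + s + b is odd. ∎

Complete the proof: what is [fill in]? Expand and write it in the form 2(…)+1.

Expanding: (2w + 1) + 2z + 2d = 2d + 2w + 2z + 1.
Every term except the constant is even, so this is 2(d + w + z) + 1,
and d + w + z ∈ ℤ gives the required form.

2(d + w + z) + 1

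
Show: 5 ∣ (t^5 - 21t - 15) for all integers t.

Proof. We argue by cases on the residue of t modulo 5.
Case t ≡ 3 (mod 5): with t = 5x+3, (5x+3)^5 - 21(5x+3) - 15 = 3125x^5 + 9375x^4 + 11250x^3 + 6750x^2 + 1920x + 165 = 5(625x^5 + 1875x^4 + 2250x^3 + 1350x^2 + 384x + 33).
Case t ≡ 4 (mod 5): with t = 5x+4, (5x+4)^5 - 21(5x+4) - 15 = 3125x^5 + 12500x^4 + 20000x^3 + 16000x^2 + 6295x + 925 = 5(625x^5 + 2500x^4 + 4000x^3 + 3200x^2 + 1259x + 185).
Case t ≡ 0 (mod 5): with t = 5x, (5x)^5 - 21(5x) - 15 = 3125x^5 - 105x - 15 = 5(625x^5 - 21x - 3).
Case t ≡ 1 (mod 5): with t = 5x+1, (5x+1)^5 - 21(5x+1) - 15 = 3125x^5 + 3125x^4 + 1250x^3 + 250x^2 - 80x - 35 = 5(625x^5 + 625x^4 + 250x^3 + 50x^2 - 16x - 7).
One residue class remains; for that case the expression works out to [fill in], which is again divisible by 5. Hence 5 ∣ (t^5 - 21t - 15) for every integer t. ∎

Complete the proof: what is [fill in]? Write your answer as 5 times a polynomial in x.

Only t ≡ 2 (mod 5) is unaccounted for. Put t = 5x+2:
(5x+2)^5 - 21(5x+2) - 15 expands to 3125x^5 + 6250x^4 + 5000x^3 + 2000x^2 + 295x - 25,
and factoring out 5 leaves 5(625x^5 + 1250x^4 + 1000x^3 + 400x^2 + 59x - 5).

5(625x^5 + 1250x^4 + 1000x^3 + 400x^2 + 59x - 5)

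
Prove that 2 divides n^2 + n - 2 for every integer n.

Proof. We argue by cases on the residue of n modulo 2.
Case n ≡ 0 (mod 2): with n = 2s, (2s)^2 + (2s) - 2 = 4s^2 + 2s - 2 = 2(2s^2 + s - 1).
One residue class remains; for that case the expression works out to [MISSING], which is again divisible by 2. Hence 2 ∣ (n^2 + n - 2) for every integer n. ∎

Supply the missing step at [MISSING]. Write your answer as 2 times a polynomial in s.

The residues treated are {0}, so the missing case is n ≡ 1 (mod 2); write n = 2s+1.
Then (2s+1)^2 + (2s+1) - 2 = 4s^2 + 6s = 2(2s^2 + 3s).

2(2s^2 + 3s)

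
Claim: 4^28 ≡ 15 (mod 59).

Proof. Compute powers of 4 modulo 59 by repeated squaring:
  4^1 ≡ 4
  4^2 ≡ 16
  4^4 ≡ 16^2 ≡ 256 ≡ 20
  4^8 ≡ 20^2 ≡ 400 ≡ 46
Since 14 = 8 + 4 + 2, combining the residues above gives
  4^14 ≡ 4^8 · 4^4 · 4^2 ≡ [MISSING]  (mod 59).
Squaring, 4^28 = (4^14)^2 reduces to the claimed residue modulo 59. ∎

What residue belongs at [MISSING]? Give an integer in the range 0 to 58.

29

Multiply the listed residues: 46 · 20 · 16 = 920 → 14720.
Reducing modulo 59: 14720 = 249·59 + 29, so 4^14 ≡ 29.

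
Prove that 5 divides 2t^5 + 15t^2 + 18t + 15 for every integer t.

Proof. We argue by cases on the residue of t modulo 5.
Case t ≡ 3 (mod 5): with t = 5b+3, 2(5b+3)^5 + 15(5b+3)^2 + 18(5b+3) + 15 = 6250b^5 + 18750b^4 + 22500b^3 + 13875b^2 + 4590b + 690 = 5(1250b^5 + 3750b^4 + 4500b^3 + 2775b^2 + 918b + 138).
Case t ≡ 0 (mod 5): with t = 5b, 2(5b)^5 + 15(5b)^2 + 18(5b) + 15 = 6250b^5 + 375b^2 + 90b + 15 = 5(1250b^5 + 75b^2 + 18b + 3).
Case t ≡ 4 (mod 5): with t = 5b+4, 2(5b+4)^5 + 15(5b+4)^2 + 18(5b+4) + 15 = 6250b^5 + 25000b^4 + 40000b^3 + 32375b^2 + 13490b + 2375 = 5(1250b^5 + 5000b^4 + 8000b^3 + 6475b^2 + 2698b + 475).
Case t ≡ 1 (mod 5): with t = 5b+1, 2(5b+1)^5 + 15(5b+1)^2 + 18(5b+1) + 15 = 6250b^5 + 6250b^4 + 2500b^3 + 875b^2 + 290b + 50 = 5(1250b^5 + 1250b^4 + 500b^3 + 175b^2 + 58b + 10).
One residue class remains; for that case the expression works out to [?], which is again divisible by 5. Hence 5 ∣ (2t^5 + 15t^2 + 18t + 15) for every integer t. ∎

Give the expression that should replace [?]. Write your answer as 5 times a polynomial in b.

The residues treated are {3, 0, 4, 1}, so the missing case is t ≡ 2 (mod 5); write t = 5b+2.
Then 2(5b+2)^5 + 15(5b+2)^2 + 18(5b+2) + 15 = 6250b^5 + 12500b^4 + 10000b^3 + 4375b^2 + 1190b + 175 = 5(1250b^5 + 2500b^4 + 2000b^3 + 875b^2 + 238b + 35).

5(1250b^5 + 2500b^4 + 2000b^3 + 875b^2 + 238b + 35)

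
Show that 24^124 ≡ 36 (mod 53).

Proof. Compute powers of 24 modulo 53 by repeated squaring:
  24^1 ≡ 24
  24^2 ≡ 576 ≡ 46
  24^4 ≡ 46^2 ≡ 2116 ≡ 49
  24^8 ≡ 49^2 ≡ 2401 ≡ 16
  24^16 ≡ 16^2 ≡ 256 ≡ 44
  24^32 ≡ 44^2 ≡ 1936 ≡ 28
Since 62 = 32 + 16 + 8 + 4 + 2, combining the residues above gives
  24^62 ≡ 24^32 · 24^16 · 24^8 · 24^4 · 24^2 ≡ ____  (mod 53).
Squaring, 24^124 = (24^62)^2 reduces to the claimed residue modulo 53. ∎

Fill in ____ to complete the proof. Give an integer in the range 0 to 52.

Multiply the listed residues: 28 · 44 · 16 · 49 · 46 = 1232 → 19712 → 965888 → 44430848.
Reducing modulo 53: 44430848 = 838317·53 + 47, so 24^62 ≡ 47.

47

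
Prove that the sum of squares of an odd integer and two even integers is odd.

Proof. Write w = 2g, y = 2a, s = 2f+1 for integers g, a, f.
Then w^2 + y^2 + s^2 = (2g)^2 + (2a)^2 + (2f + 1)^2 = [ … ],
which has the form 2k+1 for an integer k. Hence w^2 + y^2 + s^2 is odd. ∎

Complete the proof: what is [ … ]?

Expanding: (2g)^2 + (2a)^2 + (2f + 1)^2 = 4a^2 + 4f^2 + 4f + 4g^2 + 1.
Every term except the constant is even, so this is 2(2a^2 + 2f^2 + 2f + 2g^2) + 1,
and 2a^2 + 2f^2 + 2f + 2g^2 ∈ ℤ gives the required form.

2(2a^2 + 2f^2 + 2f + 2g^2) + 1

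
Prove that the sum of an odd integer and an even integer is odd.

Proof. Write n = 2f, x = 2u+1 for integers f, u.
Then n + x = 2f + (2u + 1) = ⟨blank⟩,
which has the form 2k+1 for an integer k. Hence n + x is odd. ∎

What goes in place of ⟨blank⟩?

2(f + u) + 1

Expanding: 2f + (2u + 1) = 2f + 2u + 1.
Every term except the constant is even, so this is 2(f + u) + 1,
and f + u ∈ ℤ gives the required form.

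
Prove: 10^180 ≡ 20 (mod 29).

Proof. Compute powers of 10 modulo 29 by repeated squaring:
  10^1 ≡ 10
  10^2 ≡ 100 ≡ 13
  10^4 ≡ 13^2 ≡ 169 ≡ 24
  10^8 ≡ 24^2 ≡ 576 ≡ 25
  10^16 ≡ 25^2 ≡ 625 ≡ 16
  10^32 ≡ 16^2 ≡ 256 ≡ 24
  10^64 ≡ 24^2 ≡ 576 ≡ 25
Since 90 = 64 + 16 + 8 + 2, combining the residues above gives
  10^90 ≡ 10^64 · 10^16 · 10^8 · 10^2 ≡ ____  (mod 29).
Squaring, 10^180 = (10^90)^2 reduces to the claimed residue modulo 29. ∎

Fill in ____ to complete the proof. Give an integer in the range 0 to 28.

22

10^64 · 10^16 · 10^8 · 10^2 ≡ 25 · 16 · 25 · 13 = 130000.
130000 mod 29 = 22, so 10^90 ≡ 22 (mod 29).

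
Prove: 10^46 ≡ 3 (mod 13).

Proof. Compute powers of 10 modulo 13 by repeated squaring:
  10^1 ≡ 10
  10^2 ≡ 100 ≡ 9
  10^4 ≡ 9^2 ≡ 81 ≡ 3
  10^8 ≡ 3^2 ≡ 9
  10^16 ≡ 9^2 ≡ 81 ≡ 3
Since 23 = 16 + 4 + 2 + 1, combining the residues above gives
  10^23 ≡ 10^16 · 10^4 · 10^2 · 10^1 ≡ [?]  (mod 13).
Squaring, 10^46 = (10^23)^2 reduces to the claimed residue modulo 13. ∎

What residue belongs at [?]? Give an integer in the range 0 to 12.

4

10^16 · 10^4 · 10^2 · 10^1 ≡ 3 · 3 · 9 · 10 = 810.
810 mod 13 = 4, so 10^23 ≡ 4 (mod 13).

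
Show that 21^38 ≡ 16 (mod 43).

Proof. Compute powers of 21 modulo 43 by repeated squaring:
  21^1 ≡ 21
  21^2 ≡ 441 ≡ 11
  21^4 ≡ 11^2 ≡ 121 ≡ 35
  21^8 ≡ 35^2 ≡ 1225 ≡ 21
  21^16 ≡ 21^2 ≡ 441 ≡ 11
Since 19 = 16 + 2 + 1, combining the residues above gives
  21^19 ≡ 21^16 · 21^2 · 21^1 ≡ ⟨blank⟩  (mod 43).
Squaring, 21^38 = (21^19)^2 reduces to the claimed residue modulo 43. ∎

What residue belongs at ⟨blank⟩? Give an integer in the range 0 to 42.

4

21^16 · 21^2 · 21^1 ≡ 11 · 11 · 21 = 2541.
2541 mod 43 = 4, so 21^19 ≡ 4 (mod 43).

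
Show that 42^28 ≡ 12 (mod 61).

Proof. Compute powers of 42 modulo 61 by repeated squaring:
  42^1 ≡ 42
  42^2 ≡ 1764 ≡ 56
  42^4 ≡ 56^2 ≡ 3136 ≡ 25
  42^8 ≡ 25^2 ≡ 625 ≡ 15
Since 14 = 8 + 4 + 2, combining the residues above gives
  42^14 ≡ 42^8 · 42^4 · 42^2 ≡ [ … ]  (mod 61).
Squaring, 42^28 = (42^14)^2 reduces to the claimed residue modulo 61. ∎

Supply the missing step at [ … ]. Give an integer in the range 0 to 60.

16

42^8 · 42^4 · 42^2 ≡ 15 · 25 · 56 = 21000.
21000 mod 61 = 16, so 42^14 ≡ 16 (mod 61).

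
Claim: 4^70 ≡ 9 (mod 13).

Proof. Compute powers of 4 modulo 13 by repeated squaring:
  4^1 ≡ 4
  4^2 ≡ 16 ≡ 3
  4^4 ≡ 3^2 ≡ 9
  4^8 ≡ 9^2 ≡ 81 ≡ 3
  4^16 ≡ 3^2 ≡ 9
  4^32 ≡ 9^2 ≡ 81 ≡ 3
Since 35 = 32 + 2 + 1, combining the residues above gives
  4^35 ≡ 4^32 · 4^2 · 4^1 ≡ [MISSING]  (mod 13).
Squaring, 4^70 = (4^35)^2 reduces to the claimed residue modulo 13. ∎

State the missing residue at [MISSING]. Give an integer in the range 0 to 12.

4^32 · 4^2 · 4^1 ≡ 3 · 3 · 4 = 36.
36 mod 13 = 10, so 4^35 ≡ 10 (mod 13).

10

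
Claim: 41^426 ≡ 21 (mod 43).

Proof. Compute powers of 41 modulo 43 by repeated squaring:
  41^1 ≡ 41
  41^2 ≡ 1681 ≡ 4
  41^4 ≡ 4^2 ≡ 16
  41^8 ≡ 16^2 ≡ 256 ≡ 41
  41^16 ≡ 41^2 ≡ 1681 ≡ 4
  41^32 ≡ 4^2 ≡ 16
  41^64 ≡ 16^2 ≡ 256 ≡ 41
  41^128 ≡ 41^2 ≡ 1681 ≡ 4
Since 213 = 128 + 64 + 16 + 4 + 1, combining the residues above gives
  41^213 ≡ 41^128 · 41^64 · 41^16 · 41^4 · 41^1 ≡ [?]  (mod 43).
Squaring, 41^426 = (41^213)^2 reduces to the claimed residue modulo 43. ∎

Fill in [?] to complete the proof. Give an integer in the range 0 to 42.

35

Multiply the listed residues: 4 · 41 · 4 · 16 · 41 = 164 → 656 → 10496 → 430336.
Reducing modulo 43: 430336 = 10007·43 + 35, so 41^213 ≡ 35.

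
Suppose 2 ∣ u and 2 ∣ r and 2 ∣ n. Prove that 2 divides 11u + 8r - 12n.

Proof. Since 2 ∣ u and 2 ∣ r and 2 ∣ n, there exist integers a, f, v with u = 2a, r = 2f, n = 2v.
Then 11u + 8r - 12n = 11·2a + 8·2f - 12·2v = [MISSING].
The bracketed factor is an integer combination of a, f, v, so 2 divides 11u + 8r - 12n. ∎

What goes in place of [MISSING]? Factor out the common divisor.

Each term has a factor of 2: 11·2a + 8·2f - 12·2v = 2·(11a + 8f - 12v).
Since 11a + 8f - 12v is an integer, 2 ∣ (11u + 8r - 12n).

2(11a + 8f - 12v)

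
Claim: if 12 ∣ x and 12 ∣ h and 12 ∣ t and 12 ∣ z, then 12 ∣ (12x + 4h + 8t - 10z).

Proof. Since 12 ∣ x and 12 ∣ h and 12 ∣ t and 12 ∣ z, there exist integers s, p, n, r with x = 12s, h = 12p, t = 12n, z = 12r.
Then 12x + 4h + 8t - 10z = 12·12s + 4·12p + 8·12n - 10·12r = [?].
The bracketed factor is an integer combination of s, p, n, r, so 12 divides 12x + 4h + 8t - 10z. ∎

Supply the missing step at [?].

Each term has a factor of 12: 12·12s + 4·12p + 8·12n - 10·12r = 12·(8n + 4p - 10r + 12s).
Since 8n + 4p - 10r + 12s is an integer, 12 ∣ (12x + 4h + 8t - 10z).

12(8n + 4p - 10r + 12s)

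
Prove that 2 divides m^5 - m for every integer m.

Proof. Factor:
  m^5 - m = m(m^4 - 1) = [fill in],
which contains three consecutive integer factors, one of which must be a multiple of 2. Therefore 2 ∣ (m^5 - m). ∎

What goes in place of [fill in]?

(m - 1)m(m + 1)(m^2 + 1)

m^4 - 1 = (m^2 - 1)(m^2 + 1), and m^2 - 1 = (m-1)(m+1).
So m(m^4 - 1) = (m - 1)m(m + 1)(m^2 + 1).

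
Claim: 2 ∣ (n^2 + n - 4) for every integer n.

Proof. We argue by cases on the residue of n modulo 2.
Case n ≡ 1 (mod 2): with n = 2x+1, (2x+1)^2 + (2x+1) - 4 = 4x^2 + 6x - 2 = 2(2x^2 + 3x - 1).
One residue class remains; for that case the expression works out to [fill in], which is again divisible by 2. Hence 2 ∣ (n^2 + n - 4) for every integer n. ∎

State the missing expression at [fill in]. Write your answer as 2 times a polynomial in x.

The residues treated are {1}, so the missing case is n ≡ 0 (mod 2); write n = 2x.
Then (2x)^2 + (2x) - 4 = 4x^2 + 2x - 4 = 2(2x^2 + x - 2).

2(2x^2 + x - 2)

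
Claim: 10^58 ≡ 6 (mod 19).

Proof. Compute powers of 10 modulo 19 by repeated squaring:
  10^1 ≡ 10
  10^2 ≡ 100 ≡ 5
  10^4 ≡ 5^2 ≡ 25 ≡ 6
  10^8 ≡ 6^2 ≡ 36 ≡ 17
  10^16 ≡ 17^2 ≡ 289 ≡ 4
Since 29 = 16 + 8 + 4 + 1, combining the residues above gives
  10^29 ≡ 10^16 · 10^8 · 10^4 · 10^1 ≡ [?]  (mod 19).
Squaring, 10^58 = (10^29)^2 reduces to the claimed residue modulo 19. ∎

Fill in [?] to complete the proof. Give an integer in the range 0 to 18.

14

Multiply the listed residues: 4 · 17 · 6 · 10 = 68 → 408 → 4080.
Reducing modulo 19: 4080 = 214·19 + 14, so 10^29 ≡ 14.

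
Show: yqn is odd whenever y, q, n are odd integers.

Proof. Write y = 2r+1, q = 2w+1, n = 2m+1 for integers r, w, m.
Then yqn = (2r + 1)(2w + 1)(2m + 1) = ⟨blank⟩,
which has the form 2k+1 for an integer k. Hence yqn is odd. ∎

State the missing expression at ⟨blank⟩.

2(4mrw + 2mr + 2mw + m + 2rw + r + w) + 1

Expanding: (2r + 1)(2w + 1)(2m + 1) = 8mrw + 4mr + 4mw + 2m + 4rw + 2r + 2w + 1.
Every term except the constant is even, so this is 2(4mrw + 2mr + 2mw + m + 2rw + r + w) + 1,
and 4mrw + 2mr + 2mw + m + 2rw + r + w ∈ ℤ gives the required form.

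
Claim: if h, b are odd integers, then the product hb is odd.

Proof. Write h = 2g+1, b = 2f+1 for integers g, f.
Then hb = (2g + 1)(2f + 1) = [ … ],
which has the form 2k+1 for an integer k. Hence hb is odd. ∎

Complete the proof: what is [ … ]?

2(2fg + f + g) + 1

(2g + 1)(2f + 1) = 4fg + 2f + 2g + 1
= 2(2fg + f + g) + 1.
Since 2fg + f + g is an integer, the product is of the form 2k+1 for an integer k.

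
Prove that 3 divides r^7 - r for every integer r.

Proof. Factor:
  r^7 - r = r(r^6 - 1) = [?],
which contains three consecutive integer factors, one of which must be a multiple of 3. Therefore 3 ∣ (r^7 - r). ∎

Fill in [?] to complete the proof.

r^6 - 1 = (r^2 - 1)(r^4 + r^2 + 1), and r^2 - 1 = (r-1)(r+1).
So r(r^6 - 1) = (r - 1)r(r + 1)(r^4 + r^2 + 1).

(r - 1)r(r + 1)(r^4 + r^2 + 1)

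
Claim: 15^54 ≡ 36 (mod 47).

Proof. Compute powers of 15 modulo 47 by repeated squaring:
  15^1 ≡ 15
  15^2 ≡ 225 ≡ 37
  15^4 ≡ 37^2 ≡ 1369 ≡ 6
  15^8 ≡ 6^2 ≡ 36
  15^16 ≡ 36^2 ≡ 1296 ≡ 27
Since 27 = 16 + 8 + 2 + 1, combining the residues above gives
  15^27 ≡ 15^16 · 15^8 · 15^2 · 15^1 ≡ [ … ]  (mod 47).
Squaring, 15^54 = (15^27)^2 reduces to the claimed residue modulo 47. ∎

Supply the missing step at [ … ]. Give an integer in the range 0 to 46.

Multiply the listed residues: 27 · 36 · 37 · 15 = 972 → 35964 → 539460.
Reducing modulo 47: 539460 = 11477·47 + 41, so 15^27 ≡ 41.

41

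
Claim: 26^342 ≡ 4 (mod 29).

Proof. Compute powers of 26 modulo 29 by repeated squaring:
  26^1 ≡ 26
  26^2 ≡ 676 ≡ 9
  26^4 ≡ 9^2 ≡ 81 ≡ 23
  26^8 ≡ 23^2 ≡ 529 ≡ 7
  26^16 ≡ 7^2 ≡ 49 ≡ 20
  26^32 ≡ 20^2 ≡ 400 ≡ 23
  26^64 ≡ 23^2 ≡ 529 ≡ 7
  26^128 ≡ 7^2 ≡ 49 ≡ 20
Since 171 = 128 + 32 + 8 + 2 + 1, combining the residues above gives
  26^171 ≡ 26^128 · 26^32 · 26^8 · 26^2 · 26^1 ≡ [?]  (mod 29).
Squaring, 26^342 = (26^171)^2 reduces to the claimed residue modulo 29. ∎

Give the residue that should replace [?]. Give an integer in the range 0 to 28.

2

26^128 · 26^32 · 26^8 · 26^2 · 26^1 ≡ 20 · 23 · 7 · 9 · 26 = 753480.
753480 mod 29 = 2, so 26^171 ≡ 2 (mod 29).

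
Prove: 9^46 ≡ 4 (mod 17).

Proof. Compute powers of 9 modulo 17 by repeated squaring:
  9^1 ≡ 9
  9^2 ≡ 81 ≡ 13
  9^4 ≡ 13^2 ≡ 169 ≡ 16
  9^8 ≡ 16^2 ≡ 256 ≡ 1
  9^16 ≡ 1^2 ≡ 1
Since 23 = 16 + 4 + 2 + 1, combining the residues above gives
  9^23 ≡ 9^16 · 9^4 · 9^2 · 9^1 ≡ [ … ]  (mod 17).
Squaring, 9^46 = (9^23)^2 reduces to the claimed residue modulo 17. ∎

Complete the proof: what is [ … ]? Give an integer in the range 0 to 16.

9^16 · 9^4 · 9^2 · 9^1 ≡ 1 · 16 · 13 · 9 = 1872.
1872 mod 17 = 2, so 9^23 ≡ 2 (mod 17).

2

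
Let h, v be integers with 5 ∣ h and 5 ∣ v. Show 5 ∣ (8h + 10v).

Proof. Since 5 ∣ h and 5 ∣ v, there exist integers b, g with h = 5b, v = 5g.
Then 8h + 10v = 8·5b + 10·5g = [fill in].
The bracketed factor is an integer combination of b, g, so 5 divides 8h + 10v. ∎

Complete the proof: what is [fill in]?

5(8b + 10g)

Pull the common 5 out of every term: 8·5b + 10·5g = 5(8b + 10g).
8b + 10g is an integer, which exhibits the divisibility.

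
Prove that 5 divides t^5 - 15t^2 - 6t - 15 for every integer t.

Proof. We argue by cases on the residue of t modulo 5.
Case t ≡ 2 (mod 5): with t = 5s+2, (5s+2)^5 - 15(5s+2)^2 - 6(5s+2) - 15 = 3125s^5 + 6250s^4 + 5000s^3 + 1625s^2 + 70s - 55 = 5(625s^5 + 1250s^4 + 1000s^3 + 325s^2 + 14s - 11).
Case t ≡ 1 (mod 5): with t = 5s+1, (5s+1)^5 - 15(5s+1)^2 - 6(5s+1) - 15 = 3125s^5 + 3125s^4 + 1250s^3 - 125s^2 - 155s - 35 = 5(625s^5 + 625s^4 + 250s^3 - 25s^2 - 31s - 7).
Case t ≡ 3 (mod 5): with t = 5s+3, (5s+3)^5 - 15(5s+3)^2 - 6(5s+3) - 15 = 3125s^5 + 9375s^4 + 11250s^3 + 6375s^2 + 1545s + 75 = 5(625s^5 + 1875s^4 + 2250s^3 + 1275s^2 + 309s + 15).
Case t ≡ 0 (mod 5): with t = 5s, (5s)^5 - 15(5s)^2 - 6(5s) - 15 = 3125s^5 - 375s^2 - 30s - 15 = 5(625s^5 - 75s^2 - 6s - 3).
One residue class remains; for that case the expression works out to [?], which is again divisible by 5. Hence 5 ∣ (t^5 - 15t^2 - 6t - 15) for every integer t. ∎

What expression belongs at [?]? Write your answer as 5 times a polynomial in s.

5(625s^5 + 2500s^4 + 4000s^3 + 3125s^2 + 1154s + 149)

Only t ≡ 4 (mod 5) is unaccounted for. Put t = 5s+4:
(5s+4)^5 - 15(5s+4)^2 - 6(5s+4) - 15 expands to 3125s^5 + 12500s^4 + 20000s^3 + 15625s^2 + 5770s + 745,
and factoring out 5 leaves 5(625s^5 + 2500s^4 + 4000s^3 + 3125s^2 + 1154s + 149).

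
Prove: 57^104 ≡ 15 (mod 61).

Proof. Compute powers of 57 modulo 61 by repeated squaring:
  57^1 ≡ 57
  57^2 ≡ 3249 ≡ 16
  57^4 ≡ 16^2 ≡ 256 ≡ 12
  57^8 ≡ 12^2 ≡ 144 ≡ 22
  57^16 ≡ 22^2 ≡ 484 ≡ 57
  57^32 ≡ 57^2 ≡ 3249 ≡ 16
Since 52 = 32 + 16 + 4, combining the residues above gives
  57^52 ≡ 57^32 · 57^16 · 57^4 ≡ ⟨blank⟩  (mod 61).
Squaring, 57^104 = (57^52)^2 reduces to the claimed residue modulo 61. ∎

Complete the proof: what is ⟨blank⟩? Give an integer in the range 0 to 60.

25

Multiply the listed residues: 16 · 57 · 12 = 912 → 10944.
Reducing modulo 61: 10944 = 179·61 + 25, so 57^52 ≡ 25.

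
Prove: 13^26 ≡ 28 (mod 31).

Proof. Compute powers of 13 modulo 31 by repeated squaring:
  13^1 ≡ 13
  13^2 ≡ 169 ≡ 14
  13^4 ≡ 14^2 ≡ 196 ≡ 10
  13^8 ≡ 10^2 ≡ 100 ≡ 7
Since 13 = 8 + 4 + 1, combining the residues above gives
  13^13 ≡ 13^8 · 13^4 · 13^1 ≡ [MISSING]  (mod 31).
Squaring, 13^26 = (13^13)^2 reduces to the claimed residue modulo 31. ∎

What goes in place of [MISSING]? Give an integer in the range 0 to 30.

13^8 · 13^4 · 13^1 ≡ 7 · 10 · 13 = 910.
910 mod 31 = 11, so 13^13 ≡ 11 (mod 31).

11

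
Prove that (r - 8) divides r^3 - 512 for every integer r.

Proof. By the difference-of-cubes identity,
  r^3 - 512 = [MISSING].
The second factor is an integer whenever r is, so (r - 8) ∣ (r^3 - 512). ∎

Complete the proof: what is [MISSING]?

Polynomial division of r^3 - 512 by r - 8 leaves remainder 0 and quotient r^2 + 8r + 64.
Hence r^3 - 512 = (r - 8)(r^2 + 8r + 64).

(r - 8)(r^2 + 8r + 64)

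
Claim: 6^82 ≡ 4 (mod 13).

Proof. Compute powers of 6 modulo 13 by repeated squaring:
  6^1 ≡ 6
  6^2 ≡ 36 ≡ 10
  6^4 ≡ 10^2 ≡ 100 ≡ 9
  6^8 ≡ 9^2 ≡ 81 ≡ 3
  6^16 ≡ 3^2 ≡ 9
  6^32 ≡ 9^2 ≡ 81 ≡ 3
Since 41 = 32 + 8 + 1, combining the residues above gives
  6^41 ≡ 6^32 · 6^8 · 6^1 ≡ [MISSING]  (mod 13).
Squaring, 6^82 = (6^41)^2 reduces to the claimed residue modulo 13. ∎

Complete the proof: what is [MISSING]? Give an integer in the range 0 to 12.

6^32 · 6^8 · 6^1 ≡ 3 · 3 · 6 = 54.
54 mod 13 = 2, so 6^41 ≡ 2 (mod 13).

2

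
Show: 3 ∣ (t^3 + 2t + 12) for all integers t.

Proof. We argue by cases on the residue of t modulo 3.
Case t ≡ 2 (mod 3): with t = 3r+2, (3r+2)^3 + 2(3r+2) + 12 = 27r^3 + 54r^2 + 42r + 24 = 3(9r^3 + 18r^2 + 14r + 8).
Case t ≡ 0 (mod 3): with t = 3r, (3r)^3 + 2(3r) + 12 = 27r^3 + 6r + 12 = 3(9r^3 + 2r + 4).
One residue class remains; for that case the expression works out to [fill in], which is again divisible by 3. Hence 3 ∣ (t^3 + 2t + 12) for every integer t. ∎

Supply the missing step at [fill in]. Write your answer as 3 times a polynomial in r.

The residues treated are {2, 0}, so the missing case is t ≡ 1 (mod 3); write t = 3r+1.
Then (3r+1)^3 + 2(3r+1) + 12 = 27r^3 + 27r^2 + 15r + 15 = 3(9r^3 + 9r^2 + 5r + 5).

3(9r^3 + 9r^2 + 5r + 5)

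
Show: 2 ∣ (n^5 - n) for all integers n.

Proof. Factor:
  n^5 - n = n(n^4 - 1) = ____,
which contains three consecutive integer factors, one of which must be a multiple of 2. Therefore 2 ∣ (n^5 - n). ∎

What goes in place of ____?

n^4 - 1 = (n^2 - 1)(n^2 + 1), and n^2 - 1 = (n-1)(n+1).
So n(n^4 - 1) = (n - 1)n(n + 1)(n^2 + 1).

(n - 1)n(n + 1)(n^2 + 1)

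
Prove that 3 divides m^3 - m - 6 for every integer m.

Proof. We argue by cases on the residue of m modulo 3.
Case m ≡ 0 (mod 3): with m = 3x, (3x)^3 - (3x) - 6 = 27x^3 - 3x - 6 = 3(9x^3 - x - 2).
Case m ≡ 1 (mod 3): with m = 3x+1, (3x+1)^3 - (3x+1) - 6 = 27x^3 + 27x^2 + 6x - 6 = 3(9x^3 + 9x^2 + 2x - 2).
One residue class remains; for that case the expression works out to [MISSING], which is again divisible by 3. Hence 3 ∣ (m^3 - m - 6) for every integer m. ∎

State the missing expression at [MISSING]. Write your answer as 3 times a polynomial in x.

3(9x^3 + 18x^2 + 11x)

The residues treated are {0, 1}, so the missing case is m ≡ 2 (mod 3); write m = 3x+2.
Then (3x+2)^3 - (3x+2) - 6 = 27x^3 + 54x^2 + 33x = 3(9x^3 + 18x^2 + 11x).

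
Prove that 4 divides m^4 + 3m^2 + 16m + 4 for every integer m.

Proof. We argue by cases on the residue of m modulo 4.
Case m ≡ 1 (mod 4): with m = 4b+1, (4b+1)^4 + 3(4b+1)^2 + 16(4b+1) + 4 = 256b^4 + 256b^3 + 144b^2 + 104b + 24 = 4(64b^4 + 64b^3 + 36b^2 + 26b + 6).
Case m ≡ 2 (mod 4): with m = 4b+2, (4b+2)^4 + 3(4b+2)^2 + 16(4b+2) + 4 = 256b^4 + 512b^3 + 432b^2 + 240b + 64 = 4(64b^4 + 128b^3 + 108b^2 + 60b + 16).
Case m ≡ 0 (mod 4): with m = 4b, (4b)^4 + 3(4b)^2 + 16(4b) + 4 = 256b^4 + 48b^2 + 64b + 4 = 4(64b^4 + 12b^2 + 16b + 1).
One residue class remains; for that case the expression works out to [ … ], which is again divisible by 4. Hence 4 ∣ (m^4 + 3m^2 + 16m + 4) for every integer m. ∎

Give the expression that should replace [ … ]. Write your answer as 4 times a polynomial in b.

4(64b^4 + 192b^3 + 228b^2 + 142b + 40)

The residues treated are {1, 2, 0}, so the missing case is m ≡ 3 (mod 4); write m = 4b+3.
Then (4b+3)^4 + 3(4b+3)^2 + 16(4b+3) + 4 = 256b^4 + 768b^3 + 912b^2 + 568b + 160 = 4(64b^4 + 192b^3 + 228b^2 + 142b + 40).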